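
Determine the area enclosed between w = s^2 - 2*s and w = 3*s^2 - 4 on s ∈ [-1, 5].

The difference (s^2 - 2*s) - (3*s^2 - 4) = -2*s^2 - 2*s + 4 changes sign at s = 1 inside [-1, 5], so split the integral there.
∫[-1,1] (-2*s^2 - 2*s + 4) ds = 20/3.
∫[1,5] (-2*s^2 - 2*s + 4) ds = -272/3; the area of that piece is 272/3.
Total area = 20/3 + 272/3 = 292/3.

292/3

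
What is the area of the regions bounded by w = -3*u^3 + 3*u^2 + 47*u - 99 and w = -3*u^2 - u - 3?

Set the curves equal: -3*u^3 + 3*u^2 + 47*u - 99 = -3*u^2 - u - 3, so -3*u^3 + 6*u^2 + 48*u - 96 = 0, which factors as -3*(u - 4)*(u - 2)*(u + 4) = 0. The curves meet at u = -4, 2, 4.
On [-4, 2], w = -3*u^2 - u - 3 is on top; that piece has area ∫[-4,2] (-(-3*u^3 + 6*u^2 + 48*u - 96)) du = 540.
On [2, 4], w = -3*u^3 + 3*u^2 + 47*u - 99 is on top; that piece has area ∫[2,4] (-3*u^3 + 6*u^2 + 48*u - 96) du = 28.
Total enclosed area = 540 + 28 = 568.

568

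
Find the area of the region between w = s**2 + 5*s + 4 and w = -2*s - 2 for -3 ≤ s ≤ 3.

206/3

The difference (s**2 + 5*s + 4) - (-2*s - 2) = s**2 + 7*s + 6 changes sign at s = -1 inside [-3, 3], so split the integral there.
∫[-3,-1] (s**2 + 7*s + 6) ds = -22/3; the area of that piece is 22/3.
∫[-1,3] (s**2 + 7*s + 6) ds = 184/3.
Total area = 22/3 + 184/3 = 206/3.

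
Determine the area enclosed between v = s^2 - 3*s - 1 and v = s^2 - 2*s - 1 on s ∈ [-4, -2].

On [-4, -2], (s^2 - 3*s - 1) - (s^2 - 2*s - 1) = -s is ≥ 0 throughout, so the area is a single integral of |-s|.
∫[-4,-2] (-s) ds = 6.

6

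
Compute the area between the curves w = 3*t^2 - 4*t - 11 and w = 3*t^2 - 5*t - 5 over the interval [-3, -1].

On [-3, -1], (3*t^2 - 4*t - 11) - (3*t^2 - 5*t - 5) = t - 6 is ≤ 0 throughout, so the area is a single integral of |t - 6|.
∫[-3,-1] (t - 6) dt = -16; the area of that piece is 16.

16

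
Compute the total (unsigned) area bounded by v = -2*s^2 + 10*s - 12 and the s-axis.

1/3

The curve meets the s-axis where -2*s^2 + 10*s - 12 = 0, i.e. -2*(s - 3)*(s - 2) = 0, at s = 2, 3.
On [2, 3] the curve lies above the axis; ∫[2,3] (-2*s^2 + 10*s - 12) ds = 1/3, giving area 1/3.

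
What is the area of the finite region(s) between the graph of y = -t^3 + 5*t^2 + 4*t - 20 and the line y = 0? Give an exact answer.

937/12

The curve meets the t-axis where -t^3 + 5*t^2 + 4*t - 20 = 0, i.e. -(t - 5)*(t - 2)*(t + 2) = 0, at t = -2, 2, 5.
On [-2, 2] the curve lies below the axis; ∫[-2,2] (-t^3 + 5*t^2 + 4*t - 20) dt = -160/3, giving area 160/3.
On [2, 5] the curve lies above the axis; ∫[2,5] (-t^3 + 5*t^2 + 4*t - 20) dt = 99/4, giving area 99/4.
Total area = 160/3 + 99/4 = 937/12.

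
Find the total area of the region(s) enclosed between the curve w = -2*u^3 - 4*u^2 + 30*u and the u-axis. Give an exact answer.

The curve meets the u-axis where -2*u^3 - 4*u^2 + 30*u = 0, i.e. -2*u*(u - 3)*(u + 5) = 0, at u = -5, 0, 3.
On [-5, 0] the curve lies below the axis; ∫[-5,0] (-2*u^3 - 4*u^2 + 30*u) du = -1375/6, giving area 1375/6.
On [0, 3] the curve lies above the axis; ∫[0,3] (-2*u^3 - 4*u^2 + 30*u) du = 117/2, giving area 117/2.
Total area = 1375/6 + 117/2 = 863/3.

863/3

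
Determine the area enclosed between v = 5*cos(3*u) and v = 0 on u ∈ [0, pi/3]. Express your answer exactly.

10/3

The difference (5*cos(3*u)) - (0) = 5*cos(3*u) changes sign at u = pi/6 inside [0, pi/3], so split the integral there.
∫[0,pi/6] (5*cos(3*u)) du = 5/3.
∫[pi/6,pi/3] (5*cos(3*u)) du = -5/3; the area of that piece is 5/3.
Total area = 5/3 + 5/3 = 10/3.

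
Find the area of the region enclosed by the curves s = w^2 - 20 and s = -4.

Both boundary curves give s as a function of w, so integrate with respect to w. Setting them equal: w^2 - 16 = 0, i.e. (w - 4)*(w + 4) = 0, so they meet at w = -4, 4.
For w in [-4, 4], s = w^2 - 20 is on the left; area = ∫[-4,4] (-(w^2 - 16)) dw = 256/3.

256/3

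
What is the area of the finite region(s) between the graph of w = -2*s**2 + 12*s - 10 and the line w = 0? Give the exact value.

The curve meets the s-axis where -2*s**2 + 12*s - 10 = 0, i.e. -2*(s - 5)*(s - 1) = 0, at s = 1, 5.
On [1, 5] the curve lies above the axis; ∫[1,5] (-2*s**2 + 12*s - 10) ds = 64/3, giving area 64/3.

64/3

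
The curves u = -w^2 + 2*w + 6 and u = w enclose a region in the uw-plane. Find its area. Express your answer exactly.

125/6

Both boundary curves give u as a function of w, so integrate with respect to w. Setting them equal: -w^2 + w + 6 = 0, i.e. -(w - 3)*(w + 2) = 0, so they meet at w = -2, 3.
For w in [-2, 3], u = -w^2 + 2*w + 6 is on the right; area = ∫[-2,3] (-w^2 + w + 6) dw = 125/6.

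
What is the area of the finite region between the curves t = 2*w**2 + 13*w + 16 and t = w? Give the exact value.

8/3

Both boundary curves give t as a function of w, so integrate with respect to w. Setting them equal: 2*w**2 + 12*w + 16 = 0, i.e. 2*(w + 2)*(w + 4) = 0, so they meet at w = -4, -2.
For w in [-4, -2], t = 2*w**2 + 13*w + 16 is on the left; area = ∫[-4,-2] (-(2*w**2 + 12*w + 16)) dw = 8/3.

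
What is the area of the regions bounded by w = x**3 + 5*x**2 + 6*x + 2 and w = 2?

37/12

Set the curves equal: x**3 + 5*x**2 + 6*x + 2 = 2, so x**3 + 5*x**2 + 6*x = 0, which factors as x*(x + 2)*(x + 3) = 0. The curves meet at x = -3, -2, 0.
On [-3, -2], w = x**3 + 5*x**2 + 6*x + 2 is on top; that piece has area ∫[-3,-2] (x**3 + 5*x**2 + 6*x) dx = 5/12.
On [-2, 0], w = 2 is on top; that piece has area ∫[-2,0] (-(x**3 + 5*x**2 + 6*x)) dx = 8/3.
Total enclosed area = 5/12 + 8/3 = 37/12.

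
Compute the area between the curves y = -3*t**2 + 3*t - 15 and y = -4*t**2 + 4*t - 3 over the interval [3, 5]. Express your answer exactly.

The difference (-3*t**2 + 3*t - 15) - (-4*t**2 + 4*t - 3) = t**2 - t - 12 changes sign at t = 4 inside [3, 5], so split the integral there.
∫[3,4] (t**2 - t - 12) dt = -19/6; the area of that piece is 19/6.
∫[4,5] (t**2 - t - 12) dt = 23/6.
Total area = 19/6 + 23/6 = 7.

7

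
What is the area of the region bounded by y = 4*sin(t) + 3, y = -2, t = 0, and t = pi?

8 + 5*pi

On [0, pi], (4*sin(t) + 3) - (-2) = 4*sin(t) + 5 is ≥ 0 throughout, so the area is a single integral of |4*sin(t) + 5|.
∫[0,pi] (4*sin(t) + 5) dt = 8 + 5*pi.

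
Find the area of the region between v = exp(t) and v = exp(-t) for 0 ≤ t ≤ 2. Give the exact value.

-2 + exp(-2) + exp(2)

On [0, 2], (exp(t)) - (exp(-t)) = exp(t) - exp(-t) is ≥ 0 throughout, so the area is a single integral of |exp(t) - exp(-t)|.
∫[0,2] (exp(t) - exp(-t)) dt = -2 + exp(-2) + exp(2).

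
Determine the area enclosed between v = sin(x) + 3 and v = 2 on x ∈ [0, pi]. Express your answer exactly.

On [0, pi], (sin(x) + 3) - (2) = sin(x) + 1 is ≥ 0 throughout, so the area is a single integral of |sin(x) + 1|.
∫[0,pi] (sin(x) + 1) dx = 2 + pi.

2 + pi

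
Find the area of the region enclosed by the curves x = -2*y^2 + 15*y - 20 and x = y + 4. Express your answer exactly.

1/3

Both boundary curves give x as a function of y, so integrate with respect to y. Setting them equal: -2*y^2 + 14*y - 24 = 0, i.e. -2*(y - 4)*(y - 3) = 0, so they meet at y = 3, 4.
For y in [3, 4], x = -2*y^2 + 15*y - 20 is on the right; area = ∫[3,4] (-2*y^2 + 14*y - 24) dy = 1/3.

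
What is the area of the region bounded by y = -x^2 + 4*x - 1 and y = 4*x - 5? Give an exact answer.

32/3

Set the curves equal: -x^2 + 4*x - 1 = 4*x - 5, so -x^2 + 4 = 0, which factors as -(x - 2)*(x + 2) = 0. The curves meet at x = -2, 2.
On [-2, 2], y = -x^2 + 4*x - 1 is on top; that piece has area ∫[-2,2] (-x^2 + 4) dx = 32/3.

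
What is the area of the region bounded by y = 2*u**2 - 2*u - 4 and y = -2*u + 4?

Set the curves equal: 2*u**2 - 2*u - 4 = -2*u + 4, so 2*u**2 - 8 = 0, which factors as 2*(u - 2)*(u + 2) = 0. The curves meet at u = -2, 2.
On [-2, 2], y = -2*u + 4 is on top; that piece has area ∫[-2,2] (-(2*u**2 - 8)) du = 64/3.

64/3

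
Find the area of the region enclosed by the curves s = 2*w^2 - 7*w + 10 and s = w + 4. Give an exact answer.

Both boundary curves give s as a function of w, so integrate with respect to w. Setting them equal: 2*w^2 - 8*w + 6 = 0, i.e. 2*(w - 3)*(w - 1) = 0, so they meet at w = 1, 3.
For w in [1, 3], s = 2*w^2 - 7*w + 10 is on the left; area = ∫[1,3] (-(2*w^2 - 8*w + 6)) dw = 8/3.

8/3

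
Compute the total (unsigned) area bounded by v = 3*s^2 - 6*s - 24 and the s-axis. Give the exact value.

108

The curve meets the s-axis where 3*s^2 - 6*s - 24 = 0, i.e. 3*(s - 4)*(s + 2) = 0, at s = -2, 4.
On [-2, 4] the curve lies below the axis; ∫[-2,4] (3*s^2 - 6*s - 24) ds = -108, giving area 108.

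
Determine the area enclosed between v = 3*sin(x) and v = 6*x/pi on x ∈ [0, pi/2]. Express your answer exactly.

On [0, pi/2], (3*sin(x)) - (6*x/pi) = -6*x/pi + 3*sin(x) is ≥ 0 throughout, so the area is a single integral of |-6*x/pi + 3*sin(x)|.
∫[0,pi/2] (-6*x/pi + 3*sin(x)) dx = 3 - 3*pi/4.

3 - 3*pi/4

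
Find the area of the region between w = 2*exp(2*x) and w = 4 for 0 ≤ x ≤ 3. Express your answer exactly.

The difference (2*exp(2*x)) - (4) = 2*exp(2*x) - 4 changes sign at x = log(2)/2 inside [0, 3], so split the integral there.
∫[0,log(2)/2] (2*exp(2*x) - 4) dx = 1 - log(4); the area of that piece is -1 + log(4).
∫[log(2)/2,3] (2*exp(2*x) - 4) dx = -14 + 2*log(2) + exp(6).
Total area = (-1 + log(4)) + (-14 + 2*log(2) + exp(6)) = -15 + 4*log(2) + exp(6).

-15 + 4*log(2) + exp(6)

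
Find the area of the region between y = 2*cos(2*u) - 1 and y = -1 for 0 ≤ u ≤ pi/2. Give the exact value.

The difference (2*cos(2*u) - 1) - (-1) = 2*cos(2*u) changes sign at u = pi/4 inside [0, pi/2], so split the integral there.
∫[0,pi/4] (2*cos(2*u)) du = 1.
∫[pi/4,pi/2] (2*cos(2*u)) du = -1; the area of that piece is 1.
Total area = 1 + 1 = 2.

2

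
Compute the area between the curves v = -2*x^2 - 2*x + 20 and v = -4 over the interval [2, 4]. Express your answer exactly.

The difference (-2*x^2 - 2*x + 20) - (-4) = -2*x^2 - 2*x + 24 changes sign at x = 3 inside [2, 4], so split the integral there.
∫[2,3] (-2*x^2 - 2*x + 24) dx = 19/3.
∫[3,4] (-2*x^2 - 2*x + 24) dx = -23/3; the area of that piece is 23/3.
Total area = 19/3 + 23/3 = 14.

14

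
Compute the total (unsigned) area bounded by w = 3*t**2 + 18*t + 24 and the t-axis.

4

The curve meets the t-axis where 3*t**2 + 18*t + 24 = 0, i.e. 3*(t + 2)*(t + 4) = 0, at t = -4, -2.
On [-4, -2] the curve lies below the axis; ∫[-4,-2] (3*t**2 + 18*t + 24) dt = -4, giving area 4.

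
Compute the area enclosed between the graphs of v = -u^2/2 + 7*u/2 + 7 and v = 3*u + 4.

125/12

Set the curves equal: -u^2/2 + 7*u/2 + 7 = 3*u + 4, so -u^2/2 + u/2 + 3 = 0, which factors as -(u - 3)*(u + 2)/2 = 0. The curves meet at u = -2, 3.
On [-2, 3], v = -u^2/2 + 7*u/2 + 7 is on top; that piece has area ∫[-2,3] (-u^2/2 + u/2 + 3) du = 125/12.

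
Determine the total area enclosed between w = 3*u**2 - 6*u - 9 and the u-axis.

The curve meets the u-axis where 3*u**2 - 6*u - 9 = 0, i.e. 3*(u - 3)*(u + 1) = 0, at u = -1, 3.
On [-1, 3] the curve lies below the axis; ∫[-1,3] (3*u**2 - 6*u - 9) du = -32, giving area 32.

32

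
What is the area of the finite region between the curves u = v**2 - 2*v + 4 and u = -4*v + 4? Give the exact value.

4/3

Both boundary curves give u as a function of v, so integrate with respect to v. Setting them equal: v**2 + 2*v = 0, i.e. v*(v + 2) = 0, so they meet at v = -2, 0.
For v in [-2, 0], u = v**2 - 2*v + 4 is on the left; area = ∫[-2,0] (-(v**2 + 2*v)) dv = 4/3.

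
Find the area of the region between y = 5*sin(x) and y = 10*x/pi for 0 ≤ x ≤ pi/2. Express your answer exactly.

On [0, pi/2], (5*sin(x)) - (10*x/pi) = -10*x/pi + 5*sin(x) is ≥ 0 throughout, so the area is a single integral of |-10*x/pi + 5*sin(x)|.
∫[0,pi/2] (-10*x/pi + 5*sin(x)) dx = 5 - 5*pi/4.

5 - 5*pi/4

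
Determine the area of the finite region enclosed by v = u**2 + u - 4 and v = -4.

1/6

Set the curves equal: u**2 + u - 4 = -4, so u**2 + u = 0, which factors as u*(u + 1) = 0. The curves meet at u = -1, 0.
On [-1, 0], v = -4 is on top; that piece has area ∫[-1,0] (-(u**2 + u)) du = 1/6.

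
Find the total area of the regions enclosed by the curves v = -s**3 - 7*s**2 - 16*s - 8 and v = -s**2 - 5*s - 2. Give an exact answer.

Set the curves equal: -s**3 - 7*s**2 - 16*s - 8 = -s**2 - 5*s - 2, so -s**3 - 6*s**2 - 11*s - 6 = 0, which factors as -(s + 1)*(s + 2)*(s + 3) = 0. The curves meet at s = -3, -2, -1.
On [-3, -2], v = -s**2 - 5*s - 2 is on top; that piece has area ∫[-3,-2] (-(-s**3 - 6*s**2 - 11*s - 6)) ds = 1/4.
On [-2, -1], v = -s**3 - 7*s**2 - 16*s - 8 is on top; that piece has area ∫[-2,-1] (-s**3 - 6*s**2 - 11*s - 6) ds = 1/4.
Total enclosed area = 1/4 + 1/4 = 1/2.

1/2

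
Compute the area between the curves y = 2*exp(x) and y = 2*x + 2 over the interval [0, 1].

-5 + 2*exp(1)

On [0, 1], (2*exp(x)) - (2*x + 2) = -2*x + 2*exp(x) - 2 is ≥ 0 throughout, so the area is a single integral of |-2*x + 2*exp(x) - 2|.
∫[0,1] (-2*x + 2*exp(x) - 2) dx = -5 + 2*exp(1).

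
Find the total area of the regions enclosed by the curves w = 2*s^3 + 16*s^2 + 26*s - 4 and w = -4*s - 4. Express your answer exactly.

Set the curves equal: 2*s^3 + 16*s^2 + 26*s - 4 = -4*s - 4, so 2*s^3 + 16*s^2 + 30*s = 0, which factors as 2*s*(s + 3)*(s + 5) = 0. The curves meet at s = -5, -3, 0.
On [-5, -3], w = 2*s^3 + 16*s^2 + 26*s - 4 is on top; that piece has area ∫[-5,-3] (2*s^3 + 16*s^2 + 30*s) ds = 32/3.
On [-3, 0], w = -4*s - 4 is on top; that piece has area ∫[-3,0] (-(2*s^3 + 16*s^2 + 30*s)) ds = 63/2.
Total enclosed area = 32/3 + 63/2 = 253/6.

253/6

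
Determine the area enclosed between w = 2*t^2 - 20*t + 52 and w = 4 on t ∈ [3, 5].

The difference (2*t^2 - 20*t + 52) - (4) = 2*t^2 - 20*t + 48 changes sign at t = 4 inside [3, 5], so split the integral there.
∫[3,4] (2*t^2 - 20*t + 48) dt = 8/3.
∫[4,5] (2*t^2 - 20*t + 48) dt = -4/3; the area of that piece is 4/3.
Total area = 8/3 + 4/3 = 4.

4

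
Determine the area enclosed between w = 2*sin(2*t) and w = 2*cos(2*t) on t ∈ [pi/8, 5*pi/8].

On [pi/8, 5*pi/8], (2*sin(2*t)) - (2*cos(2*t)) = 2*sin(2*t) - 2*cos(2*t) is ≥ 0 throughout, so the area is a single integral of |2*sin(2*t) - 2*cos(2*t)|.
∫[pi/8,5*pi/8] (2*sin(2*t) - 2*cos(2*t)) dt = 2*sqrt(2).

2*sqrt(2)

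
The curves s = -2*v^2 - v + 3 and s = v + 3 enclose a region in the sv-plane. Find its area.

Both boundary curves give s as a function of v, so integrate with respect to v. Setting them equal: -2*v^2 - 2*v = 0, i.e. -2*v*(v + 1) = 0, so they meet at v = -1, 0.
For v in [-1, 0], s = -2*v^2 - v + 3 is on the right; area = ∫[-1,0] (-2*v^2 - 2*v) dv = 1/3.

1/3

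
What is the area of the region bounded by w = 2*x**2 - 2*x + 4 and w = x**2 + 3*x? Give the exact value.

Set the curves equal: 2*x**2 - 2*x + 4 = x**2 + 3*x, so x**2 - 5*x + 4 = 0, which factors as (x - 4)*(x - 1) = 0. The curves meet at x = 1, 4.
On [1, 4], w = x**2 + 3*x is on top; that piece has area ∫[1,4] (-(x**2 - 5*x + 4)) dx = 9/2.

9/2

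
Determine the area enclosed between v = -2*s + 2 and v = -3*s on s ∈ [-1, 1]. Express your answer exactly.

4

On [-1, 1], (-2*s + 2) - (-3*s) = s + 2 is ≥ 0 throughout, so the area is a single integral of |s + 2|.
∫[-1,1] (s + 2) ds = 4.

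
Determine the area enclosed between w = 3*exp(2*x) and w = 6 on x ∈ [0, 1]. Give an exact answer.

The difference (3*exp(2*x)) - (6) = 3*exp(2*x) - 6 changes sign at x = log(2)/2 inside [0, 1], so split the integral there.
∫[0,log(2)/2] (3*exp(2*x) - 6) dx = 3/2 - log(8); the area of that piece is -3/2 + log(8).
∫[log(2)/2,1] (3*exp(2*x) - 6) dx = -9 + 3*log(2) + 3*exp(2)/2.
Total area = (-3/2 + log(8)) + (-9 + 3*log(2) + 3*exp(2)/2) = -21/2 + 6*log(2) + 3*exp(2)/2.

-21/2 + 6*log(2) + 3*exp(2)/2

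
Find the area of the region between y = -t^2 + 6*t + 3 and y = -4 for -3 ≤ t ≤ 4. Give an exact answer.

The difference (-t^2 + 6*t + 3) - (-4) = -t^2 + 6*t + 7 changes sign at t = -1 inside [-3, 4], so split the integral there.
∫[-3,-1] (-t^2 + 6*t + 7) dt = -56/3; the area of that piece is 56/3.
∫[-1,4] (-t^2 + 6*t + 7) dt = 175/3.
Total area = 56/3 + 175/3 = 77.

77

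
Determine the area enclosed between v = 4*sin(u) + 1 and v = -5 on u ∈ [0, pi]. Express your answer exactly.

On [0, pi], (4*sin(u) + 1) - (-5) = 4*sin(u) + 6 is ≥ 0 throughout, so the area is a single integral of |4*sin(u) + 6|.
∫[0,pi] (4*sin(u) + 6) du = 8 + 6*pi.

8 + 6*pi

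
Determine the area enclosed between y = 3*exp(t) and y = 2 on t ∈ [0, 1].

-5 + 3*exp(1)

On [0, 1], (3*exp(t)) - (2) = 3*exp(t) - 2 is ≥ 0 throughout, so the area is a single integral of |3*exp(t) - 2|.
∫[0,1] (3*exp(t) - 2) dt = -5 + 3*exp(1).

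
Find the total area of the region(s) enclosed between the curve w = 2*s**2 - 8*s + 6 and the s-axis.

8/3

The curve meets the s-axis where 2*s**2 - 8*s + 6 = 0, i.e. 2*(s - 3)*(s - 1) = 0, at s = 1, 3.
On [1, 3] the curve lies below the axis; ∫[1,3] (2*s**2 - 8*s + 6) ds = -8/3, giving area 8/3.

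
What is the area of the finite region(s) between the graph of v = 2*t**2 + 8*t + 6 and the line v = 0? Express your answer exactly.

8/3

The curve meets the t-axis where 2*t**2 + 8*t + 6 = 0, i.e. 2*(t + 1)*(t + 3) = 0, at t = -3, -1.
On [-3, -1] the curve lies below the axis; ∫[-3,-1] (2*t**2 + 8*t + 6) dt = -8/3, giving area 8/3.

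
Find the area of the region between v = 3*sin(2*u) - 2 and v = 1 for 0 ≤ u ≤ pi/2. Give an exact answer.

On [0, pi/2], (3*sin(2*u) - 2) - (1) = 3*sin(2*u) - 3 is ≤ 0 throughout, so the area is a single integral of |3*sin(2*u) - 3|.
∫[0,pi/2] (3*sin(2*u) - 3) du = 3 - 3*pi/2; the area of that piece is -3 + 3*pi/2.

-3 + 3*pi/2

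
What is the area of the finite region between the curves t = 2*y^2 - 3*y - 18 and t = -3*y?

72

Both boundary curves give t as a function of y, so integrate with respect to y. Setting them equal: 2*y^2 - 18 = 0, i.e. 2*(y - 3)*(y + 3) = 0, so they meet at y = -3, 3.
For y in [-3, 3], t = 2*y^2 - 3*y - 18 is on the left; area = ∫[-3,3] (-(2*y^2 - 18)) dy = 72.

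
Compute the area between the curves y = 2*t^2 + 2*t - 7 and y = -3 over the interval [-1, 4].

The difference (2*t^2 + 2*t - 7) - (-3) = 2*t^2 + 2*t - 4 changes sign at t = 1 inside [-1, 4], so split the integral there.
∫[-1,1] (2*t^2 + 2*t - 4) dt = -20/3; the area of that piece is 20/3.
∫[1,4] (2*t^2 + 2*t - 4) dt = 45.
Total area = 20/3 + 45 = 155/3.

155/3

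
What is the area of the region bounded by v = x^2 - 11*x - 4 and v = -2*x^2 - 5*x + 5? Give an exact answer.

32

Set the curves equal: x^2 - 11*x - 4 = -2*x^2 - 5*x + 5, so 3*x^2 - 6*x - 9 = 0, which factors as 3*(x - 3)*(x + 1) = 0. The curves meet at x = -1, 3.
On [-1, 3], v = -2*x^2 - 5*x + 5 is on top; that piece has area ∫[-1,3] (-(3*x^2 - 6*x - 9)) dx = 32.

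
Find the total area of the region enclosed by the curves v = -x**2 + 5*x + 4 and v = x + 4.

Set the curves equal: -x**2 + 5*x + 4 = x + 4, so -x**2 + 4*x = 0, which factors as -x*(x - 4) = 0. The curves meet at x = 0, 4.
On [0, 4], v = -x**2 + 5*x + 4 is on top; that piece has area ∫[0,4] (-x**2 + 4*x) dx = 32/3.

32/3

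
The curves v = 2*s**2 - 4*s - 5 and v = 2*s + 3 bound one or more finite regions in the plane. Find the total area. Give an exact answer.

Set the curves equal: 2*s**2 - 4*s - 5 = 2*s + 3, so 2*s**2 - 6*s - 8 = 0, which factors as 2*(s - 4)*(s + 1) = 0. The curves meet at s = -1, 4.
On [-1, 4], v = 2*s + 3 is on top; that piece has area ∫[-1,4] (-(2*s**2 - 6*s - 8)) ds = 125/3.

125/3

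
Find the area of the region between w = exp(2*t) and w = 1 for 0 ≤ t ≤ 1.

-3/2 + exp(2)/2

On [0, 1], (exp(2*t)) - (1) = exp(2*t) - 1 is ≥ 0 throughout, so the area is a single integral of |exp(2*t) - 1|.
∫[0,1] (exp(2*t) - 1) dt = -3/2 + exp(2)/2.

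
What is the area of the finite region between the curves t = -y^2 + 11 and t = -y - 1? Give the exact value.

343/6

Both boundary curves give t as a function of y, so integrate with respect to y. Setting them equal: -y^2 + y + 12 = 0, i.e. -(y - 4)*(y + 3) = 0, so they meet at y = -3, 4.
For y in [-3, 4], t = -y^2 + 11 is on the right; area = ∫[-3,4] (-y^2 + y + 12) dy = 343/6.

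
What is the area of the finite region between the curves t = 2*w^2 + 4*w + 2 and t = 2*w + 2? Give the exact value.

Both boundary curves give t as a function of w, so integrate with respect to w. Setting them equal: 2*w^2 + 2*w = 0, i.e. 2*w*(w + 1) = 0, so they meet at w = -1, 0.
For w in [-1, 0], t = 2*w^2 + 4*w + 2 is on the left; area = ∫[-1,0] (-(2*w^2 + 2*w)) dw = 1/3.

1/3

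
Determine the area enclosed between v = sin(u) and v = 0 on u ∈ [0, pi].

2

On [0, pi], (sin(u)) - (0) = sin(u) is ≥ 0 throughout, so the area is a single integral of |sin(u)|.
∫[0,pi] (sin(u)) du = 2.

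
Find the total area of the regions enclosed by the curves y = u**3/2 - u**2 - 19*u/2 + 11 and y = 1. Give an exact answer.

Set the curves equal: u**3/2 - u**2 - 19*u/2 + 11 = 1, so u**3/2 - u**2 - 19*u/2 + 10 = 0, which factors as (u - 5)*(u - 1)*(u + 4)/2 = 0. The curves meet at u = -4, 1, 5.
On [-4, 1], y = u**3/2 - u**2 - 19*u/2 + 11 is on top; that piece has area ∫[-4,1] (u**3/2 - u**2 - 19*u/2 + 10) du = 1625/24.
On [1, 5], y = 1 is on top; that piece has area ∫[1,5] (-(u**3/2 - u**2 - 19*u/2 + 10)) du = 112/3.
Total enclosed area = 1625/24 + 112/3 = 2521/24.

2521/24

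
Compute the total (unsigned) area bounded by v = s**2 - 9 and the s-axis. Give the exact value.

The curve meets the s-axis where s**2 - 9 = 0, i.e. (s - 3)*(s + 3) = 0, at s = -3, 3.
On [-3, 3] the curve lies below the axis; ∫[-3,3] (s**2 - 9) ds = -36, giving area 36.

36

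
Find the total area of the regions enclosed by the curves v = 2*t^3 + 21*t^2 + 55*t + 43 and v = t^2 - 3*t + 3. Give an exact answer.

Set the curves equal: 2*t^3 + 21*t^2 + 55*t + 43 = t^2 - 3*t + 3, so 2*t^3 + 20*t^2 + 58*t + 40 = 0, which factors as 2*(t + 1)*(t + 4)*(t + 5) = 0. The curves meet at t = -5, -4, -1.
On [-5, -4], v = 2*t^3 + 21*t^2 + 55*t + 43 is on top; that piece has area ∫[-5,-4] (2*t^3 + 20*t^2 + 58*t + 40) dt = 7/6.
On [-4, -1], v = t^2 - 3*t + 3 is on top; that piece has area ∫[-4,-1] (-(2*t^3 + 20*t^2 + 58*t + 40)) dt = 45/2.
Total enclosed area = 7/6 + 45/2 = 71/3.

71/3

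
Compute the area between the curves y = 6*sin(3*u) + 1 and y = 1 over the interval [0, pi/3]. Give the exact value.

On [0, pi/3], (6*sin(3*u) + 1) - (1) = 6*sin(3*u) is ≥ 0 throughout, so the area is a single integral of |6*sin(3*u)|.
∫[0,pi/3] (6*sin(3*u)) du = 4.

4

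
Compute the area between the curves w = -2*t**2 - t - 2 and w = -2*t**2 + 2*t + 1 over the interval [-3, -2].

9/2

On [-3, -2], (-2*t**2 - t - 2) - (-2*t**2 + 2*t + 1) = -3*t - 3 is ≥ 0 throughout, so the area is a single integral of |-3*t - 3|.
∫[-3,-2] (-3*t - 3) dt = 9/2.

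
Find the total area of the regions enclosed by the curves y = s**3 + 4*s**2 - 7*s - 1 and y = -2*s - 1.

443/6

Set the curves equal: s**3 + 4*s**2 - 7*s - 1 = -2*s - 1, so s**3 + 4*s**2 - 5*s = 0, which factors as s*(s - 1)*(s + 5) = 0. The curves meet at s = -5, 0, 1.
On [-5, 0], y = s**3 + 4*s**2 - 7*s - 1 is on top; that piece has area ∫[-5,0] (s**3 + 4*s**2 - 5*s) ds = 875/12.
On [0, 1], y = -2*s - 1 is on top; that piece has area ∫[0,1] (-(s**3 + 4*s**2 - 5*s)) ds = 11/12.
Total enclosed area = 875/12 + 11/12 = 443/6.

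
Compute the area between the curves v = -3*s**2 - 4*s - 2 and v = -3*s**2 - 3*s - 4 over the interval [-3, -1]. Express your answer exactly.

On [-3, -1], (-3*s**2 - 4*s - 2) - (-3*s**2 - 3*s - 4) = -s + 2 is ≥ 0 throughout, so the area is a single integral of |-s + 2|.
∫[-3,-1] (-s + 2) ds = 8.

8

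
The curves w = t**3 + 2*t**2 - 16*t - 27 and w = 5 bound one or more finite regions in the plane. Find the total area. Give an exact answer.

Set the curves equal: t**3 + 2*t**2 - 16*t - 27 = 5, so t**3 + 2*t**2 - 16*t - 32 = 0, which factors as (t - 4)*(t + 2)*(t + 4) = 0. The curves meet at t = -4, -2, 4.
On [-4, -2], w = t**3 + 2*t**2 - 16*t - 27 is on top; that piece has area ∫[-4,-2] (t**3 + 2*t**2 - 16*t - 32) dt = 28/3.
On [-2, 4], w = 5 is on top; that piece has area ∫[-2,4] (-(t**3 + 2*t**2 - 16*t - 32)) dt = 180.
Total enclosed area = 28/3 + 180 = 568/3.

568/3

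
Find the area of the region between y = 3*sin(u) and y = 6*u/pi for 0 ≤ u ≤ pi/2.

3 - 3*pi/4

On [0, pi/2], (3*sin(u)) - (6*u/pi) = -6*u/pi + 3*sin(u) is ≥ 0 throughout, so the area is a single integral of |-6*u/pi + 3*sin(u)|.
∫[0,pi/2] (-6*u/pi + 3*sin(u)) du = 3 - 3*pi/4.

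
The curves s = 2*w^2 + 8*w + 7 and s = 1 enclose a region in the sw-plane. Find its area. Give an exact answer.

Both boundary curves give s as a function of w, so integrate with respect to w. Setting them equal: 2*w^2 + 8*w + 6 = 0, i.e. 2*(w + 1)*(w + 3) = 0, so they meet at w = -3, -1.
For w in [-3, -1], s = 2*w^2 + 8*w + 7 is on the left; area = ∫[-3,-1] (-(2*w^2 + 8*w + 6)) dw = 8/3.

8/3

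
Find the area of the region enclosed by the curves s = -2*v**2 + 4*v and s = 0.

8/3

Both boundary curves give s as a function of v, so integrate with respect to v. Setting them equal: -2*v**2 + 4*v = 0, i.e. -2*v*(v - 2) = 0, so they meet at v = 0, 2.
For v in [0, 2], s = -2*v**2 + 4*v is on the right; area = ∫[0,2] (-2*v**2 + 4*v) dv = 8/3.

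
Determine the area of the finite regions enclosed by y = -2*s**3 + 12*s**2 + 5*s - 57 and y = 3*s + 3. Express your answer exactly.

Set the curves equal: -2*s**3 + 12*s**2 + 5*s - 57 = 3*s + 3, so -2*s**3 + 12*s**2 + 2*s - 60 = 0, which factors as -2*(s - 5)*(s - 3)*(s + 2) = 0. The curves meet at s = -2, 3, 5.
On [-2, 3], y = 3*s + 3 is on top; that piece has area ∫[-2,3] (-(-2*s**3 + 12*s**2 + 2*s - 60)) ds = 375/2.
On [3, 5], y = -2*s**3 + 12*s**2 + 5*s - 57 is on top; that piece has area ∫[3,5] (-2*s**3 + 12*s**2 + 2*s - 60) ds = 16.
Total enclosed area = 375/2 + 16 = 407/2.

407/2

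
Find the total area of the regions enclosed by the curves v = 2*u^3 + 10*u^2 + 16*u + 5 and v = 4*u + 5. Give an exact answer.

Set the curves equal: 2*u^3 + 10*u^2 + 16*u + 5 = 4*u + 5, so 2*u^3 + 10*u^2 + 12*u = 0, which factors as 2*u*(u + 2)*(u + 3) = 0. The curves meet at u = -3, -2, 0.
On [-3, -2], v = 2*u^3 + 10*u^2 + 16*u + 5 is on top; that piece has area ∫[-3,-2] (2*u^3 + 10*u^2 + 12*u) du = 5/6.
On [-2, 0], v = 4*u + 5 is on top; that piece has area ∫[-2,0] (-(2*u^3 + 10*u^2 + 12*u)) du = 16/3.
Total enclosed area = 5/6 + 16/3 = 37/6.

37/6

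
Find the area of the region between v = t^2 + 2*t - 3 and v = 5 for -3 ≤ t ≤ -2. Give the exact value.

20/3

On [-3, -2], (t^2 + 2*t - 3) - (5) = t^2 + 2*t - 8 is ≤ 0 throughout, so the area is a single integral of |t^2 + 2*t - 8|.
∫[-3,-2] (t^2 + 2*t - 8) dt = -20/3; the area of that piece is 20/3.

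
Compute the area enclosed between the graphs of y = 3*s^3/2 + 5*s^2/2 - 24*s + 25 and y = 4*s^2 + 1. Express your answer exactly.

863/4

Set the curves equal: 3*s^3/2 + 5*s^2/2 - 24*s + 25 = 4*s^2 + 1, so 3*s^3/2 - 3*s^2/2 - 24*s + 24 = 0, which factors as 3*(s - 4)*(s - 1)*(s + 4)/2 = 0. The curves meet at s = -4, 1, 4.
On [-4, 1], y = 3*s^3/2 + 5*s^2/2 - 24*s + 25 is on top; that piece has area ∫[-4,1] (3*s^3/2 - 3*s^2/2 - 24*s + 24) ds = 1375/8.
On [1, 4], y = 4*s^2 + 1 is on top; that piece has area ∫[1,4] (-(3*s^3/2 - 3*s^2/2 - 24*s + 24)) ds = 351/8.
Total enclosed area = 1375/8 + 351/8 = 863/4.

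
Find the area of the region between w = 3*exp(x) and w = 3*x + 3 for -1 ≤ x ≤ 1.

-6 - 3*exp(-1) + 3*exp(1)

On [-1, 1], (3*exp(x)) - (3*x + 3) = -3*x + 3*exp(x) - 3 is ≥ 0 throughout, so the area is a single integral of |-3*x + 3*exp(x) - 3|.
∫[-1,1] (-3*x + 3*exp(x) - 3) dx = -6 - 3*exp(-1) + 3*exp(1).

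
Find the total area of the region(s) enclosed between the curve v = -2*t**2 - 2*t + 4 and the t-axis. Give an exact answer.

The curve meets the t-axis where -2*t**2 - 2*t + 4 = 0, i.e. -2*(t - 1)*(t + 2) = 0, at t = -2, 1.
On [-2, 1] the curve lies above the axis; ∫[-2,1] (-2*t**2 - 2*t + 4) dt = 9, giving area 9.

9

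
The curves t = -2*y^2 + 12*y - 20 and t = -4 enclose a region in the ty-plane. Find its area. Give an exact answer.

8/3

Both boundary curves give t as a function of y, so integrate with respect to y. Setting them equal: -2*y^2 + 12*y - 16 = 0, i.e. -2*(y - 4)*(y - 2) = 0, so they meet at y = 2, 4.
For y in [2, 4], t = -2*y^2 + 12*y - 20 is on the right; area = ∫[2,4] (-2*y^2 + 12*y - 16) dy = 8/3.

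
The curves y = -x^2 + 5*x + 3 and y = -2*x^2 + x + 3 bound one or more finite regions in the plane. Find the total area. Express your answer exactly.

Set the curves equal: -x^2 + 5*x + 3 = -2*x^2 + x + 3, so x^2 + 4*x = 0, which factors as x*(x + 4) = 0. The curves meet at x = -4, 0.
On [-4, 0], y = -2*x^2 + x + 3 is on top; that piece has area ∫[-4,0] (-(x^2 + 4*x)) dx = 32/3.

32/3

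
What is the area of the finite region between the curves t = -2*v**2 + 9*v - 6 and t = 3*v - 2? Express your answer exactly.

1/3

Both boundary curves give t as a function of v, so integrate with respect to v. Setting them equal: -2*v**2 + 6*v - 4 = 0, i.e. -2*(v - 2)*(v - 1) = 0, so they meet at v = 1, 2.
For v in [1, 2], t = -2*v**2 + 9*v - 6 is on the right; area = ∫[1,2] (-2*v**2 + 6*v - 4) dv = 1/3.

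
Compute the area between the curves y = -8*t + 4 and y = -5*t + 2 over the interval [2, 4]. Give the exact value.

14

On [2, 4], (-8*t + 4) - (-5*t + 2) = -3*t + 2 is ≤ 0 throughout, so the area is a single integral of |-3*t + 2|.
∫[2,4] (-3*t + 2) dt = -14; the area of that piece is 14.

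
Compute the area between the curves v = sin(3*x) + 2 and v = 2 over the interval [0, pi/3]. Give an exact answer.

2/3

On [0, pi/3], (sin(3*x) + 2) - (2) = sin(3*x) is ≥ 0 throughout, so the area is a single integral of |sin(3*x)|.
∫[0,pi/3] (sin(3*x)) dx = 2/3.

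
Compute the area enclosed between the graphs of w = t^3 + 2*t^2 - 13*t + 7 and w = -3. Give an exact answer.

Set the curves equal: t^3 + 2*t^2 - 13*t + 7 = -3, so t^3 + 2*t^2 - 13*t + 10 = 0, which factors as (t - 2)*(t - 1)*(t + 5) = 0. The curves meet at t = -5, 1, 2.
On [-5, 1], w = t^3 + 2*t^2 - 13*t + 7 is on top; that piece has area ∫[-5,1] (t^3 + 2*t^2 - 13*t + 10) dt = 144.
On [1, 2], w = -3 is on top; that piece has area ∫[1,2] (-(t^3 + 2*t^2 - 13*t + 10)) dt = 13/12.
Total enclosed area = 144 + 13/12 = 1741/12.

1741/12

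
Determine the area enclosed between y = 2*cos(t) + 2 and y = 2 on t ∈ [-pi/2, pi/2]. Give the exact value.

4

On [-pi/2, pi/2], (2*cos(t) + 2) - (2) = 2*cos(t) is ≥ 0 throughout, so the area is a single integral of |2*cos(t)|.
∫[-pi/2,pi/2] (2*cos(t)) dt = 4.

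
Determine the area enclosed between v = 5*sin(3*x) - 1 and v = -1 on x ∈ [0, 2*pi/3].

The difference (5*sin(3*x) - 1) - (-1) = 5*sin(3*x) changes sign at x = pi/3 inside [0, 2*pi/3], so split the integral there.
∫[0,pi/3] (5*sin(3*x)) dx = 10/3.
∫[pi/3,2*pi/3] (5*sin(3*x)) dx = -10/3; the area of that piece is 10/3.
Total area = 10/3 + 10/3 = 20/3.

20/3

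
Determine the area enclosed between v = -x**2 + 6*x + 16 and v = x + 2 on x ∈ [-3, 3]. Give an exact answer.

227/3

The difference (-x**2 + 6*x + 16) - (x + 2) = -x**2 + 5*x + 14 changes sign at x = -2 inside [-3, 3], so split the integral there.
∫[-3,-2] (-x**2 + 5*x + 14) dx = -29/6; the area of that piece is 29/6.
∫[-2,3] (-x**2 + 5*x + 14) dx = 425/6.
Total area = 29/6 + 425/6 = 227/3.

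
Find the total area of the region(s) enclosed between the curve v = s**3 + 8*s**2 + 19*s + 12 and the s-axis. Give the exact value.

The curve meets the s-axis where s**3 + 8*s**2 + 19*s + 12 = 0, i.e. (s + 1)*(s + 3)*(s + 4) = 0, at s = -4, -3, -1.
On [-4, -3] the curve lies above the axis; ∫[-4,-3] (s**3 + 8*s**2 + 19*s + 12) ds = 5/12, giving area 5/12.
On [-3, -1] the curve lies below the axis; ∫[-3,-1] (s**3 + 8*s**2 + 19*s + 12) ds = -8/3, giving area 8/3.
Total area = 5/12 + 8/3 = 37/12.

37/12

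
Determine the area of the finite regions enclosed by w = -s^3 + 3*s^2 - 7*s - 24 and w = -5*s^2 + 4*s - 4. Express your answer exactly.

Set the curves equal: -s^3 + 3*s^2 - 7*s - 24 = -5*s^2 + 4*s - 4, so -s^3 + 8*s^2 - 11*s - 20 = 0, which factors as -(s - 5)*(s - 4)*(s + 1) = 0. The curves meet at s = -1, 4, 5.
On [-1, 4], w = -5*s^2 + 4*s - 4 is on top; that piece has area ∫[-1,4] (-(-s^3 + 8*s^2 - 11*s - 20)) ds = 875/12.
On [4, 5], w = -s^3 + 3*s^2 - 7*s - 24 is on top; that piece has area ∫[4,5] (-s^3 + 8*s^2 - 11*s - 20) ds = 11/12.
Total enclosed area = 875/12 + 11/12 = 443/6.

443/6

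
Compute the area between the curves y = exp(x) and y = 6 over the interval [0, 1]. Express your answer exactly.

On [0, 1], (exp(x)) - (6) = exp(x) - 6 is ≤ 0 throughout, so the area is a single integral of |exp(x) - 6|.
∫[0,1] (exp(x) - 6) dx = -7 + exp(1); the area of that piece is 7 - exp(1).

7 - exp(1)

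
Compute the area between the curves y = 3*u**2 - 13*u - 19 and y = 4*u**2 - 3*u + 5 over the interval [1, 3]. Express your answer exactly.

On [1, 3], (3*u**2 - 13*u - 19) - (4*u**2 - 3*u + 5) = -u**2 - 10*u - 24 is ≤ 0 throughout, so the area is a single integral of |-u**2 - 10*u - 24|.
∫[1,3] (-u**2 - 10*u - 24) du = -290/3; the area of that piece is 290/3.

290/3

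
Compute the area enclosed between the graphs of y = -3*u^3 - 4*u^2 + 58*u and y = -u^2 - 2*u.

Set the curves equal: -3*u^3 - 4*u^2 + 58*u = -u^2 - 2*u, so -3*u^3 - 3*u^2 + 60*u = 0, which factors as -3*u*(u - 4)*(u + 5) = 0. The curves meet at u = -5, 0, 4.
On [-5, 0], y = -u^2 - 2*u is on top; that piece has area ∫[-5,0] (-(-3*u^3 - 3*u^2 + 60*u)) du = 1625/4.
On [0, 4], y = -3*u^3 - 4*u^2 + 58*u is on top; that piece has area ∫[0,4] (-3*u^3 - 3*u^2 + 60*u) du = 224.
Total enclosed area = 1625/4 + 224 = 2521/4.

2521/4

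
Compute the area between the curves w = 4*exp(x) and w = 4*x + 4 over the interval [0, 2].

-20 + 4*exp(2)

On [0, 2], (4*exp(x)) - (4*x + 4) = -4*x + 4*exp(x) - 4 is ≥ 0 throughout, so the area is a single integral of |-4*x + 4*exp(x) - 4|.
∫[0,2] (-4*x + 4*exp(x) - 4) dx = -20 + 4*exp(2).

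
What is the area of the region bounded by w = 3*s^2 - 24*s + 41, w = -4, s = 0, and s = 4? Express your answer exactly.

The difference (3*s^2 - 24*s + 41) - (-4) = 3*s^2 - 24*s + 45 changes sign at s = 3 inside [0, 4], so split the integral there.
∫[0,3] (3*s^2 - 24*s + 45) ds = 54.
∫[3,4] (3*s^2 - 24*s + 45) ds = -2; the area of that piece is 2.
Total area = 54 + 2 = 56.

56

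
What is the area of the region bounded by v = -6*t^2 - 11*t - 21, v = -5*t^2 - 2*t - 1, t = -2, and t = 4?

198

On [-2, 4], (-6*t^2 - 11*t - 21) - (-5*t^2 - 2*t - 1) = -t^2 - 9*t - 20 is ≤ 0 throughout, so the area is a single integral of |-t^2 - 9*t - 20|.
∫[-2,4] (-t^2 - 9*t - 20) dt = -198; the area of that piece is 198.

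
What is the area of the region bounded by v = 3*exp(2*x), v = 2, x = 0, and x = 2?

-11/2 + 3*exp(4)/2

On [0, 2], (3*exp(2*x)) - (2) = 3*exp(2*x) - 2 is ≥ 0 throughout, so the area is a single integral of |3*exp(2*x) - 2|.
∫[0,2] (3*exp(2*x) - 2) dx = -11/2 + 3*exp(4)/2.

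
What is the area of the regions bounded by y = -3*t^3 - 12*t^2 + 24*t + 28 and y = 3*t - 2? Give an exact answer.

Set the curves equal: -3*t^3 - 12*t^2 + 24*t + 28 = 3*t - 2, so -3*t^3 - 12*t^2 + 21*t + 30 = 0, which factors as -3*(t - 2)*(t + 1)*(t + 5) = 0. The curves meet at t = -5, -1, 2.
On [-5, -1], y = 3*t - 2 is on top; that piece has area ∫[-5,-1] (-(-3*t^3 - 12*t^2 + 21*t + 30)) dt = 160.
On [-1, 2], y = -3*t^3 - 12*t^2 + 24*t + 28 is on top; that piece has area ∫[-1,2] (-3*t^3 - 12*t^2 + 21*t + 30) dt = 297/4.
Total enclosed area = 160 + 297/4 = 937/4.

937/4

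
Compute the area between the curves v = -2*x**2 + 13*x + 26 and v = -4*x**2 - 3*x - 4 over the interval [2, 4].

On [2, 4], (-2*x**2 + 13*x + 26) - (-4*x**2 - 3*x - 4) = 2*x**2 + 16*x + 30 is ≥ 0 throughout, so the area is a single integral of |2*x**2 + 16*x + 30|.
∫[2,4] (2*x**2 + 16*x + 30) dx = 580/3.

580/3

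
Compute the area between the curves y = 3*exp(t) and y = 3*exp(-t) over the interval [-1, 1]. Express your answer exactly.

-12 + 6*exp(-1) + 6*exp(1)

The difference (3*exp(t)) - (3*exp(-t)) = 3*exp(t) - 3*exp(-t) changes sign at t = 0 inside [-1, 1], so split the integral there.
∫[-1,0] (3*exp(t) - 3*exp(-t)) dt = -3*exp(1) - 3*exp(-1) + 6; the area of that piece is -6 + 3*exp(-1) + 3*exp(1).
∫[0,1] (3*exp(t) - 3*exp(-t)) dt = -6 + 3*exp(-1) + 3*exp(1).
Total area = (-6 + 3*exp(-1) + 3*exp(1)) + (-6 + 3*exp(-1) + 3*exp(1)) = -12 + 6*exp(-1) + 6*exp(1).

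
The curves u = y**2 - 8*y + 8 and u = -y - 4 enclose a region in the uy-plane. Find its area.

Both boundary curves give u as a function of y, so integrate with respect to y. Setting them equal: y**2 - 7*y + 12 = 0, i.e. (y - 4)*(y - 3) = 0, so they meet at y = 3, 4.
For y in [3, 4], u = y**2 - 8*y + 8 is on the left; area = ∫[3,4] (-(y**2 - 7*y + 12)) dy = 1/6.

1/6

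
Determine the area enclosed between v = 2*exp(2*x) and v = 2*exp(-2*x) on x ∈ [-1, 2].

-4 + exp(-4) + exp(-2) + exp(2) + exp(4)

The difference (2*exp(2*x)) - (2*exp(-2*x)) = 2*exp(2*x) - 2*exp(-2*x) changes sign at x = 0 inside [-1, 2], so split the integral there.
∫[-1,0] (2*exp(2*x) - 2*exp(-2*x)) dx = -exp(2) - exp(-2) + 2; the area of that piece is -2 + exp(-2) + exp(2).
∫[0,2] (2*exp(2*x) - 2*exp(-2*x)) dx = -2 + exp(-4) + exp(4).
Total area = (-2 + exp(-2) + exp(2)) + (-2 + exp(-4) + exp(4)) = -4 + exp(-4) + exp(-2) + exp(2) + exp(4).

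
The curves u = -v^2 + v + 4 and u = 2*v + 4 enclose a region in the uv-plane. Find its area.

1/6

Both boundary curves give u as a function of v, so integrate with respect to v. Setting them equal: -v^2 - v = 0, i.e. -v*(v + 1) = 0, so they meet at v = -1, 0.
For v in [-1, 0], u = -v^2 + v + 4 is on the right; area = ∫[-1,0] (-v^2 - v) dv = 1/6.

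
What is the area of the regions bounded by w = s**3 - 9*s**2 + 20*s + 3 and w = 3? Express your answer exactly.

131/4

Set the curves equal: s**3 - 9*s**2 + 20*s + 3 = 3, so s**3 - 9*s**2 + 20*s = 0, which factors as s*(s - 5)*(s - 4) = 0. The curves meet at s = 0, 4, 5.
On [0, 4], w = s**3 - 9*s**2 + 20*s + 3 is on top; that piece has area ∫[0,4] (s**3 - 9*s**2 + 20*s) ds = 32.
On [4, 5], w = 3 is on top; that piece has area ∫[4,5] (-(s**3 - 9*s**2 + 20*s)) ds = 3/4.
Total enclosed area = 32 + 3/4 = 131/4.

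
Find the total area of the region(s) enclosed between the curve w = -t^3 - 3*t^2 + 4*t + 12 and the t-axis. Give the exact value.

131/4

The curve meets the t-axis where -t^3 - 3*t^2 + 4*t + 12 = 0, i.e. -(t - 2)*(t + 2)*(t + 3) = 0, at t = -3, -2, 2.
On [-3, -2] the curve lies below the axis; ∫[-3,-2] (-t^3 - 3*t^2 + 4*t + 12) dt = -3/4, giving area 3/4.
On [-2, 2] the curve lies above the axis; ∫[-2,2] (-t^3 - 3*t^2 + 4*t + 12) dt = 32, giving area 32.
Total area = 3/4 + 32 = 131/4.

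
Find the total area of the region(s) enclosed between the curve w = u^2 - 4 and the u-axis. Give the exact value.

32/3

The curve meets the u-axis where u^2 - 4 = 0, i.e. (u - 2)*(u + 2) = 0, at u = -2, 2.
On [-2, 2] the curve lies below the axis; ∫[-2,2] (u^2 - 4) du = -32/3, giving area 32/3.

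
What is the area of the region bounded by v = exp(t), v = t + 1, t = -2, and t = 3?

On [-2, 3], (exp(t)) - (t + 1) = -t + exp(t) - 1 is ≥ 0 throughout, so the area is a single integral of |-t + exp(t) - 1|.
∫[-2,3] (-t + exp(t) - 1) dt = -15/2 - exp(-2) + exp(3).

-15/2 - exp(-2) + exp(3)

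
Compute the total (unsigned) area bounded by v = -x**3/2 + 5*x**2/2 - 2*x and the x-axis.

The curve meets the x-axis where -x**3/2 + 5*x**2/2 - 2*x = 0, i.e. -x*(x - 4)*(x - 1)/2 = 0, at x = 0, 1, 4.
On [0, 1] the curve lies below the axis; ∫[0,1] (-x**3/2 + 5*x**2/2 - 2*x) dx = -7/24, giving area 7/24.
On [1, 4] the curve lies above the axis; ∫[1,4] (-x**3/2 + 5*x**2/2 - 2*x) dx = 45/8, giving area 45/8.
Total area = 7/24 + 45/8 = 71/12.

71/12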